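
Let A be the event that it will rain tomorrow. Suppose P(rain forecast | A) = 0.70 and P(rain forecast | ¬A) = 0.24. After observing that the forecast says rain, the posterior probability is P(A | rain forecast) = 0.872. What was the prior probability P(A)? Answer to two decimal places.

Bayes' rule in odds form gives O(A|E) = O(A)·[P(E|A)/P(E|¬A)], hence O(A) = O(A|E)/LR.
Posterior odds = 0.872/(1−0.872) = 6.8125. LR = 0.70/0.24 = 2.9167.
Prior odds = 6.8125/2.9167 = 2.3357, so P(A) = 2.3357/(1+2.3357) ≈ 0.70.

P(A) = 0.70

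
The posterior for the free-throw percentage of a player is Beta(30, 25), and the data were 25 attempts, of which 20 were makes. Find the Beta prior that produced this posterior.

Beta(10, 20)

Under Beta–binomial conjugacy the posterior parameters are (α+s, β+f).
Subtract the data counts: 30−20=10, 25−5=20.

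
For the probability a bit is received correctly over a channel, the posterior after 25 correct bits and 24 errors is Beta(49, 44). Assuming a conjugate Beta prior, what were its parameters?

Beta(24, 20)

Under Beta–binomial conjugacy the posterior parameters are (a+s, b+f).
So a = 49 − 25 = 24 and b = 44 − 24 = 20.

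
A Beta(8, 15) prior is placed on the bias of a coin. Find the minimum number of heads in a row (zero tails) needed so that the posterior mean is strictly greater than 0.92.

After k heads and 0 tails the posterior is Beta(8+k, 15), with mean (8+k)/(8+15+k).
Set (8+k)/(23+k) > 0.92 and solve: k > (0.92·23 − 8)/(1 − 0.92) = 164.500.
The smallest integer exceeding 164.500 is 165.

k = 165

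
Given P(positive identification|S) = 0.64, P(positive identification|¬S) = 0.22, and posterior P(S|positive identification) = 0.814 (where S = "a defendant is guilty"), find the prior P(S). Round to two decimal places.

In odds form, posterior odds = prior odds × likelihood ratio, so prior odds = posterior odds ÷ LR.
Posterior odds = 0.814/(1−0.814) = 4.3763. LR = 0.64/0.22 = 2.9091.
Prior odds = 4.3763/2.9091 = 1.5043, so P(S) = 1.5043/(1+1.5043) ≈ 0.60.

P(S) = 0.60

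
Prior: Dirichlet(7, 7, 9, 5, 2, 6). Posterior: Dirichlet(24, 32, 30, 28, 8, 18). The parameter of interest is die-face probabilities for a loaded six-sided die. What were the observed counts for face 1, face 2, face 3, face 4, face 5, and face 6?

counts (17, 25, 21, 23, 6, 12)

For a Dirichlet(α) prior with multinomial counts c, the posterior is Dirichlet(α + c) componentwise.
Counts are posterior − prior componentwise: 24−7=17, 32−7=25, 30−9=21, 28−5=23, 8−2=6, 18−6=12.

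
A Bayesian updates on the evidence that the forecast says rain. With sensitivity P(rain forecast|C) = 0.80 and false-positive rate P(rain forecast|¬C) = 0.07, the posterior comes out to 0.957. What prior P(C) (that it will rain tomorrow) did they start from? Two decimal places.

P(C) = 0.66

Bayes' rule in odds form gives O(C|E) = O(C)·[P(E|C)/P(E|¬C)], hence O(C) = O(C|E)/LR.
Posterior odds = 0.957/(1−0.957) = 22.2558. LR = 0.80/0.07 = 11.4286.
Prior odds = 22.2558/11.4286 = 1.9474, so P(C) = 1.9474/(1+1.9474) ≈ 0.66.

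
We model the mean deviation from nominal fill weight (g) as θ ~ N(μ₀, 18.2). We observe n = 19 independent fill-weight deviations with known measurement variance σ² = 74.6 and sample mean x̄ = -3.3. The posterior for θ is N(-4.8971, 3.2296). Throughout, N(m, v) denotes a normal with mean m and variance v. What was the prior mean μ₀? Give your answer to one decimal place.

μ₀ = -12.3

The posterior mean is a precision-weighted average: μ_n = (τ₀μ₀ + τ_data·x̄)/(τ₀+τ_data), with τ₀=1/σ₀² and τ_data=n/σ².
Here τ₀ = 1/18.2 = 0.054945 and τ_data = 19/74.6 = 0.254692, so τ_n = 0.309637.
Rearranging for μ₀: μ₀ = (μ_n·τ_n − τ_data·x̄)/τ₀ = (-4.8971·0.309637 − 0.254692·-3.3) / 0.054945 = -0.675840/0.054945 ≈ -12.3.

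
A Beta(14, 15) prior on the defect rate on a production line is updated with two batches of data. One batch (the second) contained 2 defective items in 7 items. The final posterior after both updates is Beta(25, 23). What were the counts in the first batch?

Because Beta–binomial updating is additive in the counts, the combined data contributed (α_post−α_prior, β_post−β_prior) successes and failures.
Total across both batches: 25−14=11 defective items, 23−15=8 good items.
Subtract the second batch: 11−2=9 defective items and 8−5=3 good items.

9 defective items and 3 good items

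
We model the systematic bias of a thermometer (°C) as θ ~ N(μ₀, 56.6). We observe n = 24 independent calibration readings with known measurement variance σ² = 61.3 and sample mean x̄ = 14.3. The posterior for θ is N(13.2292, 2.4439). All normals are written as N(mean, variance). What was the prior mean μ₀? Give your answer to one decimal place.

μ₀ = -10.5

With known observation variance, the Normal–Normal posterior has precision τ_n = τ₀ + n/σ² and mean μ_n = (τ₀μ₀ + (n/σ²)x̄)/τ_n.
Here τ₀ = 1/56.6 = 0.017668 and τ_data = 24/61.3 = 0.391517, so τ_n = 0.409185.
Rearranging for μ₀: μ₀ = (μ_n·τ_n − τ_data·x̄)/τ₀ = (13.2292·0.409185 − 0.391517·14.3) / 0.017668 = -0.185503/0.017668 ≈ -10.5.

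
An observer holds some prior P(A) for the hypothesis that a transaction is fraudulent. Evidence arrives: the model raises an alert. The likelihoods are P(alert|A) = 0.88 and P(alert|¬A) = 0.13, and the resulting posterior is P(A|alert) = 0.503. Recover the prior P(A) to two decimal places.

P(A) = 0.13

Bayes' rule in odds form gives O(A|E) = O(A)·[P(E|A)/P(E|¬A)], hence O(A) = O(A|E)/LR.
Posterior odds = 0.503/(1−0.503) = 1.0121. LR = 0.88/0.13 = 6.7692.
Prior odds = 1.0121/6.7692 = 0.1495, so P(A) = 0.1495/(1+0.1495) ≈ 0.13.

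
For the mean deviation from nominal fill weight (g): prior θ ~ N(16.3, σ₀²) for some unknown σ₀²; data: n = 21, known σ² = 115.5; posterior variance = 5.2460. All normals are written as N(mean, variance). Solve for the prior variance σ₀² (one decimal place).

σ₀² = 113.6

Posterior precision equals prior precision plus data precision: 1/σ_n² = 1/σ₀² + n/σ².
So 1/σ₀² = 1/5.2460 − 21/115.5 = 0.190621 − 0.181818 = 0.008803.
Hence σ₀² = 1/0.008803 ≈ 113.6.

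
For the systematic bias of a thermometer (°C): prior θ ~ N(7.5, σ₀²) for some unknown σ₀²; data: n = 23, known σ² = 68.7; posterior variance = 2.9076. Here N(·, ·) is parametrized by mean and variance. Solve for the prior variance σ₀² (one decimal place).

For the Normal–Normal model with known σ², precisions add: τ_n = τ₀ + n/σ².
So 1/σ₀² = 1/2.9076 − 23/68.7 = 0.343926 − 0.334789 = 0.009137.
Hence σ₀² = 1/0.009137 ≈ 109.4.

σ₀² = 109.4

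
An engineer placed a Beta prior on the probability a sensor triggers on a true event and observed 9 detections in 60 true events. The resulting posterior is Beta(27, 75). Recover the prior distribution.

Beta(18, 24)

Beta is conjugate to the binomial likelihood: posterior = Beta(α+s, β+f).
So α = 27 − 9 = 18 and β = 75 − 51 = 24.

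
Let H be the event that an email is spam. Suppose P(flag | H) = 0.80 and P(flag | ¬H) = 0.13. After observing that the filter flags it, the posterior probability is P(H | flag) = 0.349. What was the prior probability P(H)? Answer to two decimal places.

P(H) = 0.08

In odds form, posterior odds = prior odds × likelihood ratio, so prior odds = posterior odds ÷ LR.
Posterior odds = 0.349/(1−0.349) = 0.5361. LR = 0.80/0.13 = 6.1538.
Prior odds = 0.5361/6.1538 = 0.0871, so P(H) = 0.0871/(1+0.0871) ≈ 0.08.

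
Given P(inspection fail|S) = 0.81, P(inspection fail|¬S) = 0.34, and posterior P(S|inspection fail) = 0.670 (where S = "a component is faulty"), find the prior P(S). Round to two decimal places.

P(S) = 0.46

In odds form, posterior odds = prior odds × likelihood ratio, so prior odds = posterior odds ÷ LR.
Posterior odds = 0.670/(1−0.670) = 2.0303. LR = 0.81/0.34 = 2.3824.
Prior odds = 2.0303/2.3824 = 0.8522, so P(S) = 0.8522/(1+0.8522) ≈ 0.46.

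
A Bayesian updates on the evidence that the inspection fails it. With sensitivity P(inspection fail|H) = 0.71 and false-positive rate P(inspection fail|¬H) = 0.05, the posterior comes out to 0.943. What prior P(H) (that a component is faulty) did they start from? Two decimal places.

P(H) = 0.54

Bayes' rule in odds form gives O(H|E) = O(H)·[P(E|H)/P(E|¬H)], hence O(H) = O(H|E)/LR.
Posterior odds = 0.943/(1−0.943) = 16.5439. LR = 0.71/0.05 = 14.2000.
Prior odds = 16.5439/14.2000 = 1.1651, so P(H) = 1.1651/(1+1.1651) ≈ 0.54.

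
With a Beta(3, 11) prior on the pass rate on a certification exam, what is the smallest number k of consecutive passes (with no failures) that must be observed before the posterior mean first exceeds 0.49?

After k passes and 0 failures the posterior is Beta(3+k, 11), with mean (3+k)/(3+11+k).
Set (3+k)/(14+k) > 0.49 and solve: k > (0.49·14 − 3)/(1 − 0.49) = 7.569.
The smallest integer exceeding 7.569 is 8, and checking k=8: (11)/(22) = 0.5000 > 0.49.

k = 8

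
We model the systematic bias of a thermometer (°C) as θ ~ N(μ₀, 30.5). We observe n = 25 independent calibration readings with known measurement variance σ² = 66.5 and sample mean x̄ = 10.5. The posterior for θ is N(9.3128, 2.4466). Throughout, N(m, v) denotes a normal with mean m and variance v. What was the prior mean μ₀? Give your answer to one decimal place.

μ₀ = -4.3

With known observation variance, the Normal–Normal posterior has precision τ_n = τ₀ + n/σ² and mean μ_n = (τ₀μ₀ + (n/σ²)x̄)/τ_n.
Here τ₀ = 1/30.5 = 0.032787 and τ_data = 25/66.5 = 0.375940, so τ_n = 0.408727.
Rearranging for μ₀: μ₀ = (μ_n·τ_n − τ_data·x̄)/τ₀ = (9.3128·0.408727 − 0.375940·10.5) / 0.032787 = -0.140977/0.032787 ≈ -4.3.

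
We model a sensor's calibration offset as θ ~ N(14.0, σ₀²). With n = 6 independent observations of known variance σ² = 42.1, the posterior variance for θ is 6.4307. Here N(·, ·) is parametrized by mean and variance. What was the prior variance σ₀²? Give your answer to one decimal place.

σ₀² = 77.0

For the Normal–Normal model with known σ², precisions add: τ_n = τ₀ + n/σ².
So 1/σ₀² = 1/6.4307 − 6/42.1 = 0.155504 − 0.142518 = 0.012986.
Hence σ₀² = 1/0.012986 ≈ 77.0.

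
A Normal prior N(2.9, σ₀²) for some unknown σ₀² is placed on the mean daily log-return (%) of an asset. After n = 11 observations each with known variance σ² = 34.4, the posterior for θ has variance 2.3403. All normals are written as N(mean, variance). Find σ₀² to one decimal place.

For the Normal–Normal model with known σ², precisions add: τ_n = τ₀ + n/σ².
So 1/σ₀² = 1/2.3403 − 11/34.4 = 0.427296 − 0.319767 = 0.107529.
Hence σ₀² = 1/0.107529 ≈ 9.3.

σ₀² = 9.3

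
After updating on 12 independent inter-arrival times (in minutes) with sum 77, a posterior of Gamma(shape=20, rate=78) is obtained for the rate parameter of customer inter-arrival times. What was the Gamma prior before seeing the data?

Gamma(shape=8, rate=1)

Gamma–exponential conjugacy: posterior shape = α + n, posterior rate = β + Σtᵢ.
So α = 20 − 12 = 8 and β = 78 − 77 = 1.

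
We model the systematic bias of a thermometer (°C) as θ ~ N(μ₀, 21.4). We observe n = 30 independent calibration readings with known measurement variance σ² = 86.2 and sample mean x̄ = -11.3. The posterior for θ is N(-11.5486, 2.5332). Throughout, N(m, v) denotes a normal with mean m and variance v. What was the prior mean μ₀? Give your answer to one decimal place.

μ₀ = -13.4

With known observation variance, the Normal–Normal posterior has precision τ_n = τ₀ + n/σ² and mean μ_n = (τ₀μ₀ + (n/σ²)x̄)/τ_n.
Here τ₀ = 1/21.4 = 0.046729 and τ_data = 30/86.2 = 0.348028, so τ_n = 0.394757.
Rearranging for μ₀: μ₀ = (μ_n·τ_n − τ_data·x̄)/τ₀ = (-11.5486·0.394757 − 0.348028·-11.3) / 0.046729 = -0.626174/0.046729 ≈ -13.4.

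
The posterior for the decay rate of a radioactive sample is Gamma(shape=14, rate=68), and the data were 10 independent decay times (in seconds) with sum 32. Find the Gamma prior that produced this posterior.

Gamma(shape=4, rate=36)

Gamma–exponential conjugacy: posterior shape = α + n, posterior rate = β + Σtᵢ.
So α = 14 − 10 = 4 and β = 68 − 32 = 36.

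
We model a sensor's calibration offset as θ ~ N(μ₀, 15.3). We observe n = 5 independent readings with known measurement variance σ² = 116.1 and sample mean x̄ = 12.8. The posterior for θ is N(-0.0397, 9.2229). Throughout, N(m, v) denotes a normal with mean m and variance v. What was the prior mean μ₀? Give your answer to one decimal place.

The posterior mean is a precision-weighted average: μ_n = (τ₀μ₀ + τ_data·x̄)/(τ₀+τ_data), with τ₀=1/σ₀² and τ_data=n/σ².
Here τ₀ = 1/15.3 = 0.065359 and τ_data = 5/116.1 = 0.043066, so τ_n = 0.108425.
Rearranging for μ₀: μ₀ = (μ_n·τ_n − τ_data·x̄)/τ₀ = (-0.0397·0.108425 − 0.043066·12.8) / 0.065359 = -0.555549/0.065359 ≈ -8.5.

μ₀ = -8.5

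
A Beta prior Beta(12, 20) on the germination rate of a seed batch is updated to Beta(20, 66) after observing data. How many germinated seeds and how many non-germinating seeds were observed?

8 germinated seeds and 46 non-germinating seeds

A Beta(a, b) prior with s successes and f failures in binomial data gives a Beta(a+s, b+f) posterior.
Match parameters: s=20−12=8, f=66−20=46.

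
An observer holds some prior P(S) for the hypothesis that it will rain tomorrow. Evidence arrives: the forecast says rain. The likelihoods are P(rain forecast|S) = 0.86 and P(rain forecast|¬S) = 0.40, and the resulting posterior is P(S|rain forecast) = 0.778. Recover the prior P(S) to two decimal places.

P(S) = 0.62

In odds form, posterior odds = prior odds × likelihood ratio, so prior odds = posterior odds ÷ LR.
Posterior odds = 0.778/(1−0.778) = 3.5045. LR = 0.86/0.40 = 2.1500.
Prior odds = 3.5045/2.1500 = 1.6300, so P(S) = 1.6300/(1+1.6300) ≈ 0.62.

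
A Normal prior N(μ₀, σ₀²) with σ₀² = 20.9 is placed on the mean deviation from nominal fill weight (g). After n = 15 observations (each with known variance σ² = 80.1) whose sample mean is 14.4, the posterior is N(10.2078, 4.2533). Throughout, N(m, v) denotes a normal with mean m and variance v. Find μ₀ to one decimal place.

The posterior mean is a precision-weighted average: μ_n = (τ₀μ₀ + τ_data·x̄)/(τ₀+τ_data), with τ₀=1/σ₀² and τ_data=n/σ².
Here τ₀ = 1/20.9 = 0.047847 and τ_data = 15/80.1 = 0.187266, so τ_n = 0.235113.
Rearranging for μ₀: μ₀ = (μ_n·τ_n − τ_data·x̄)/τ₀ = (10.2078·0.235113 − 0.187266·14.4) / 0.047847 = -0.296644/0.047847 ≈ -6.2.

μ₀ = -6.2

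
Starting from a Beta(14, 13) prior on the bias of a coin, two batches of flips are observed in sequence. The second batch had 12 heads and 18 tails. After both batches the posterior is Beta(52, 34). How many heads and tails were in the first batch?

26 heads and 3 tails

Sequential conjugate updates are equivalent to a single update on the pooled data, so total successes = posterior α − prior α and total failures = posterior β − prior β.
Total across both batches: 52−14=38 heads, 34−13=21 tails.
Subtract the second batch: 38−12=26 heads and 21−18=3 tails.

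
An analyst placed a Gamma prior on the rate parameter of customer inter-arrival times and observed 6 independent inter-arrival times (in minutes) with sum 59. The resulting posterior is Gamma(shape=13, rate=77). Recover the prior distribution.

Gamma–exponential conjugacy: posterior shape = α + n, posterior rate = β + Σtᵢ.
So α = 13 − 6 = 7 and β = 77 − 59 = 18.

Gamma(shape=7, rate=18)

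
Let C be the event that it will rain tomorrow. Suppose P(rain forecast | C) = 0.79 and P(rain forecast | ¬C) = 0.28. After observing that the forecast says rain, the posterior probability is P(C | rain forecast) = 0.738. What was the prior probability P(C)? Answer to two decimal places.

Bayes' rule in odds form gives O(C|E) = O(C)·[P(E|C)/P(E|¬C)], hence O(C) = O(C|E)/LR.
Posterior odds = 0.738/(1−0.738) = 2.8168. LR = 0.79/0.28 = 2.8214.
Prior odds = 2.8168/2.8214 = 0.9984, so P(C) = 0.9984/(1+0.9984) ≈ 0.50.

P(C) = 0.50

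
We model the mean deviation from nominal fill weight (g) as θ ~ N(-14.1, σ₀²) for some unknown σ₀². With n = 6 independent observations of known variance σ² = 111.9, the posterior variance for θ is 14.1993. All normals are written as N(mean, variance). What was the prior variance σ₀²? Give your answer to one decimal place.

For the Normal–Normal model with known σ², precisions add: τ_n = τ₀ + n/σ².
So 1/σ₀² = 1/14.1993 − 6/111.9 = 0.070426 − 0.053619 = 0.016807.
Hence σ₀² = 1/0.016807 ≈ 59.5.

σ₀² = 59.5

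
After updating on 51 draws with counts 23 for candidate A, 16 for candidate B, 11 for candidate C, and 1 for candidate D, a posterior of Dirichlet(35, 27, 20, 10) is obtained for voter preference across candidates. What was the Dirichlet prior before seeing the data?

For a Dirichlet(α) prior with multinomial counts c, the posterior is Dirichlet(α + c) componentwise.
Subtract each count from the matching posterior parameter: 35−23=12, 27−16=11, 20−11=9, 10−1=9.

Dirichlet(12, 11, 9, 9)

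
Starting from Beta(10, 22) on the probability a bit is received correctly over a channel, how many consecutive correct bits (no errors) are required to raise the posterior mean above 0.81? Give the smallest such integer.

k = 84

After k correct bits and 0 errors the posterior is Beta(10+k, 22), with mean (10+k)/(10+22+k).
Set (10+k)/(32+k) > 0.81 and solve: k > (0.81·32 − 10)/(1 − 0.81) = 83.789.
The smallest integer exceeding 83.789 is 84, and checking k=84: (94)/(116) = 0.8103 > 0.81.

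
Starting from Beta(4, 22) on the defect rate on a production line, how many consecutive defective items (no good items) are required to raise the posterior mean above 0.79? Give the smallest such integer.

After k defective items and 0 good items the posterior is Beta(4+k, 22), with mean (4+k)/(4+22+k).
Set (4+k)/(26+k) > 0.79 and solve: k > (0.79·26 − 4)/(1 − 0.79) = 78.762.
The smallest integer exceeding 78.762 is 79.

k = 79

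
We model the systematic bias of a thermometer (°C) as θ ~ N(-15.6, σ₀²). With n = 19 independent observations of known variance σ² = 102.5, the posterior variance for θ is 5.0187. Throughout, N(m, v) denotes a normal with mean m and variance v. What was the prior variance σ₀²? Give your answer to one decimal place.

Posterior precision equals prior precision plus data precision: 1/σ_n² = 1/σ₀² + n/σ².
So 1/σ₀² = 1/5.0187 − 19/102.5 = 0.199255 − 0.185366 = 0.013889.
Hence σ₀² = 1/0.013889 ≈ 72.0.

σ₀² = 72.0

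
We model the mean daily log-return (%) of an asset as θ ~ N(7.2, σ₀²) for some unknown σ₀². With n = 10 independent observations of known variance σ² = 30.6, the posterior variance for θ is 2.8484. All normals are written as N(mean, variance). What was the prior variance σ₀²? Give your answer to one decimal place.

σ₀² = 41.2

For the Normal–Normal model with known σ², precisions add: τ_n = τ₀ + n/σ².
So 1/σ₀² = 1/2.8484 − 10/30.6 = 0.351074 − 0.326797 = 0.024277.
Hence σ₀² = 1/0.024277 ≈ 41.2.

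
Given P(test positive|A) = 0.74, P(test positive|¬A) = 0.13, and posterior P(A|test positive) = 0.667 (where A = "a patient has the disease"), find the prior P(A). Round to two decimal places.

In odds form, posterior odds = prior odds × likelihood ratio, so prior odds = posterior odds ÷ LR.
Posterior odds = 0.667/(1−0.667) = 2.0030. LR = 0.74/0.13 = 5.6923.
Prior odds = 2.0030/5.6923 = 0.3519, so P(A) = 0.3519/(1+0.3519) ≈ 0.26.

P(A) = 0.26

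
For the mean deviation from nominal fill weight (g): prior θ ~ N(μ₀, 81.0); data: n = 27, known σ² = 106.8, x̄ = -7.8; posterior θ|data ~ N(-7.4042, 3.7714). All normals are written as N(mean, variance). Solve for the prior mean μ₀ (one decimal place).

μ₀ = 0.7

The posterior mean is a precision-weighted average: μ_n = (τ₀μ₀ + τ_data·x̄)/(τ₀+τ_data), with τ₀=1/σ₀² and τ_data=n/σ².
Here τ₀ = 1/81.0 = 0.012346 and τ_data = 27/106.8 = 0.252809, so τ_n = 0.265155.
Rearranging for μ₀: μ₀ = (μ_n·τ_n − τ_data·x̄)/τ₀ = (-7.4042·0.265155 − 0.252809·-7.8) / 0.012346 = 0.008650/0.012346 ≈ 0.7.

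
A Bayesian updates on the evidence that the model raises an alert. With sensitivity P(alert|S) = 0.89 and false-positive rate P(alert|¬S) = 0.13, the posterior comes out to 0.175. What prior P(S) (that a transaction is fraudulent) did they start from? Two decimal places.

Bayes' rule in odds form gives O(S|E) = O(S)·[P(E|S)/P(E|¬S)], hence O(S) = O(S|E)/LR.
Posterior odds = 0.175/(1−0.175) = 0.2121. LR = 0.89/0.13 = 6.8462.
Prior odds = 0.2121/6.8462 = 0.0310, so P(S) = 0.0310/(1+0.0310) ≈ 0.03.

P(S) = 0.03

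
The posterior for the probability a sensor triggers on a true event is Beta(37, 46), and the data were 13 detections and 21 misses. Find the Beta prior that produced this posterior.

Beta(24, 25)

A Beta(α, β) prior with s successes and f failures in binomial data gives a Beta(α+s, β+f) posterior.
Subtract the data counts: 37−13=24, 46−21=25.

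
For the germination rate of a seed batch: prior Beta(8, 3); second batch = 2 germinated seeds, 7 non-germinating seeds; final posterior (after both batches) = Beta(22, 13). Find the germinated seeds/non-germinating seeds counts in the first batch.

Because Beta–binomial updating is additive in the counts, the combined data contributed (α_post−α_prior, β_post−β_prior) successes and failures.
Total across both batches: 22−8=14 germinated seeds, 13−3=10 non-germinating seeds.
Subtract the second batch: 14−2=12 germinated seeds and 10−7=3 non-germinating seeds.

12 germinated seeds and 3 non-germinating seeds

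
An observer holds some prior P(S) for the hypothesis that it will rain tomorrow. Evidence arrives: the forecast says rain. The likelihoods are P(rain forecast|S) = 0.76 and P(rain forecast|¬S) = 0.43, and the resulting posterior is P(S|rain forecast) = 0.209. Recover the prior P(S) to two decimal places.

Bayes' rule in odds form gives O(S|E) = O(S)·[P(E|S)/P(E|¬S)], hence O(S) = O(S|E)/LR.
Posterior odds = 0.209/(1−0.209) = 0.2642. LR = 0.76/0.43 = 1.7674.
Prior odds = 0.2642/1.7674 = 0.1495, so P(S) = 0.1495/(1+0.1495) ≈ 0.13.

P(S) = 0.13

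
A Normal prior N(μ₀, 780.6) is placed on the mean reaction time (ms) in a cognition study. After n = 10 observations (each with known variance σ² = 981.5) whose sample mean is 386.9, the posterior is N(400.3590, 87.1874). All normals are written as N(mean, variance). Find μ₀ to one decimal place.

The posterior mean is a precision-weighted average: μ_n = (τ₀μ₀ + τ_data·x̄)/(τ₀+τ_data), with τ₀=1/σ₀² and τ_data=n/σ².
Here τ₀ = 1/780.6 = 0.001281 and τ_data = 10/981.5 = 0.010188, so τ_n = 0.011469.
Rearranging for μ₀: μ₀ = (μ_n·τ_n − τ_data·x̄)/τ₀ = (400.3590·0.011469 − 0.010188·386.9) / 0.001281 = 0.649980/0.001281 ≈ 507.4.

μ₀ = 507.4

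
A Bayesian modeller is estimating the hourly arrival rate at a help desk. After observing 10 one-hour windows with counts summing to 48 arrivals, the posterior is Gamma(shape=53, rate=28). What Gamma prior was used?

Gamma–Poisson conjugacy: posterior shape = α + Σxᵢ, posterior rate = β + n.
So α = 53 − 48 = 5 and β = 28 − 10 = 18.

Gamma(shape=5, rate=18)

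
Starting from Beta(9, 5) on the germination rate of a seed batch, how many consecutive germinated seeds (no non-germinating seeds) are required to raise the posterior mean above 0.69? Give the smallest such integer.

k = 3

After k germinated seeds and 0 non-germinating seeds the posterior is Beta(9+k, 5), with mean (9+k)/(9+5+k).
Set (9+k)/(14+k) > 0.69 and solve: k > (0.69·14 − 9)/(1 − 0.69) = 2.129.
The smallest integer exceeding 2.129 is 3, and checking k=3: (12)/(17) = 0.7059 > 0.69.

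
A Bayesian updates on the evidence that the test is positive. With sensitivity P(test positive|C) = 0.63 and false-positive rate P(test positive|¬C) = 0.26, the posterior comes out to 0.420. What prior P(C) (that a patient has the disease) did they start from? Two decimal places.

Bayes' rule in odds form gives O(C|E) = O(C)·[P(E|C)/P(E|¬C)], hence O(C) = O(C|E)/LR.
Posterior odds = 0.420/(1−0.420) = 0.7241. LR = 0.63/0.26 = 2.4231.
Prior odds = 0.7241/2.4231 = 0.2988, so P(C) = 0.2988/(1+0.2988) ≈ 0.23.

P(C) = 0.23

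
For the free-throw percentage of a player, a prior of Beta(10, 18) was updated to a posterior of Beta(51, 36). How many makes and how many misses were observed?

41 makes and 18 misses

A Beta(α, β) prior with s successes and f failures in binomial data gives a Beta(α+s, β+f) posterior.
So s = 51 − 10 = 41 and f = 36 − 18 = 18.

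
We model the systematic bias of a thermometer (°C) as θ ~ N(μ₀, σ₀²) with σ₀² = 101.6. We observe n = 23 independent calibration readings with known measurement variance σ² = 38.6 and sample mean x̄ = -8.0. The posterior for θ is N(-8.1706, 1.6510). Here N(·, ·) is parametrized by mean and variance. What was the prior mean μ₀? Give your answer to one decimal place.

μ₀ = -18.5

With known observation variance, the Normal–Normal posterior has precision τ_n = τ₀ + n/σ² and mean μ_n = (τ₀μ₀ + (n/σ²)x̄)/τ_n.
Here τ₀ = 1/101.6 = 0.009843 and τ_data = 23/38.6 = 0.595855, so τ_n = 0.605698.
Rearranging for μ₀: μ₀ = (μ_n·τ_n − τ_data·x̄)/τ₀ = (-8.1706·0.605698 − 0.595855·-8.0) / 0.009843 = -0.182076/0.009843 ≈ -18.5.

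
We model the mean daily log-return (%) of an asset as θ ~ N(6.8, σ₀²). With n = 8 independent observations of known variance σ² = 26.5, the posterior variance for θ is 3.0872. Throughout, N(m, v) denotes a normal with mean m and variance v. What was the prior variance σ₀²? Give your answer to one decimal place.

σ₀² = 45.4

Posterior precision equals prior precision plus data precision: 1/σ_n² = 1/σ₀² + n/σ².
So 1/σ₀² = 1/3.0872 − 8/26.5 = 0.323918 − 0.301887 = 0.022031.
Hence σ₀² = 1/0.022031 ≈ 45.4.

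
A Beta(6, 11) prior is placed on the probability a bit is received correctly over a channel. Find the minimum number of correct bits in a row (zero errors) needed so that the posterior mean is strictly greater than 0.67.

After k correct bits and 0 errors the posterior is Beta(6+k, 11), with mean (6+k)/(6+11+k).
Set (6+k)/(17+k) > 0.67 and solve: k > (0.67·17 − 6)/(1 − 0.67) = 16.333.
The smallest integer exceeding 16.333 is 17.

k = 17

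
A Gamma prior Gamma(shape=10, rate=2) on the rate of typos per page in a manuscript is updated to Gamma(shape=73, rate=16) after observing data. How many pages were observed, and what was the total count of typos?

n = 14 pages with total 63 typos

Gamma–Poisson conjugacy: posterior shape = α + Σxᵢ, posterior rate = β + n.
Matching: Σxᵢ = 73 − 10 = 63 and n = 16 − 2 = 14.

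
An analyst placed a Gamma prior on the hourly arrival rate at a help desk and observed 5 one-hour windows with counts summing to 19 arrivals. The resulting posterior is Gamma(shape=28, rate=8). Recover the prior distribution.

A Gamma(α, β) prior (rate parametrization) on a Poisson rate with n observations summing to S gives posterior Gamma(α+S, β+n).
So α = 28 − 19 = 9 and β = 8 − 5 = 3.

Gamma(shape=9, rate=3)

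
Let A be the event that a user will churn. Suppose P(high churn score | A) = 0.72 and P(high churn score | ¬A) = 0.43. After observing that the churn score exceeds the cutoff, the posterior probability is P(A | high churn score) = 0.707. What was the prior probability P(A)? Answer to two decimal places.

P(A) = 0.59

Bayes' rule in odds form gives O(A|E) = O(A)·[P(E|A)/P(E|¬A)], hence O(A) = O(A|E)/LR.
Posterior odds = 0.707/(1−0.707) = 2.4130. LR = 0.72/0.43 = 1.6744.
Prior odds = 2.4130/1.6744 = 1.4411, so P(A) = 1.4411/(1+1.4411) ≈ 0.59.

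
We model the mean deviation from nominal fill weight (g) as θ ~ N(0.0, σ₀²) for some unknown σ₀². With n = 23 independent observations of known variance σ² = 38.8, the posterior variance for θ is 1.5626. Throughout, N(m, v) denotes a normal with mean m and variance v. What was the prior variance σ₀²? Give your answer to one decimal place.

Posterior precision equals prior precision plus data precision: 1/σ_n² = 1/σ₀² + n/σ².
So 1/σ₀² = 1/1.5626 − 23/38.8 = 0.639959 − 0.592784 = 0.047175.
Hence σ₀² = 1/0.047175 ≈ 21.2.

σ₀² = 21.2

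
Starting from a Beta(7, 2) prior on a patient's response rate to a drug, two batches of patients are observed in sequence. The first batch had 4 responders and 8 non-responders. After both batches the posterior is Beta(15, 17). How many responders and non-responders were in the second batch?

Because Beta–binomial updating is additive in the counts, the combined data contributed (α_post−α_prior, β_post−β_prior) successes and failures.
Total across both batches: 15−7=8 responders, 17−2=15 non-responders.
Subtract the first batch: 8−4=4 responders and 15−8=7 non-responders.

4 responders and 7 non-responders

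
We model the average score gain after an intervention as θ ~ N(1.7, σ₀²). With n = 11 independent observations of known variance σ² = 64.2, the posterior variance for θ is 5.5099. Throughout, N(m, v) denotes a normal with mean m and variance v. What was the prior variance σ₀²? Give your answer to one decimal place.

Posterior precision equals prior precision plus data precision: 1/σ_n² = 1/σ₀² + n/σ².
So 1/σ₀² = 1/5.5099 − 11/64.2 = 0.181491 − 0.171340 = 0.010151.
Hence σ₀² = 1/0.010151 ≈ 98.5.

σ₀² = 98.5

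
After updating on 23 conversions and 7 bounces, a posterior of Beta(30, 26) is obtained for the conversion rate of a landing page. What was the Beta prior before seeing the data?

Beta(7, 19)

Under Beta–binomial conjugacy the posterior parameters are (a+s, b+f).
So a = 30 − 23 = 7 and b = 26 − 7 = 19.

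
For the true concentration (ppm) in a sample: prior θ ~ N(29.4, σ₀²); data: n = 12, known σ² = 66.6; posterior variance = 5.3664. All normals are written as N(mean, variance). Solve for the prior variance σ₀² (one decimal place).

σ₀² = 162.2

Posterior precision equals prior precision plus data precision: 1/σ_n² = 1/σ₀² + n/σ².
So 1/σ₀² = 1/5.3664 − 12/66.6 = 0.186345 − 0.180180 = 0.006165.
Hence σ₀² = 1/0.006165 ≈ 162.2.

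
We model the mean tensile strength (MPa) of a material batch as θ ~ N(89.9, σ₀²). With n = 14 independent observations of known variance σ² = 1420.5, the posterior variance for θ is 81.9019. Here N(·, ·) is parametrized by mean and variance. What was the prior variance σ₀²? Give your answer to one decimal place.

For the Normal–Normal model with known σ², precisions add: τ_n = τ₀ + n/σ².
So 1/σ₀² = 1/81.9019 − 14/1420.5 = 0.012210 − 0.009856 = 0.002354.
Hence σ₀² = 1/0.002354 ≈ 424.8.

σ₀² = 424.8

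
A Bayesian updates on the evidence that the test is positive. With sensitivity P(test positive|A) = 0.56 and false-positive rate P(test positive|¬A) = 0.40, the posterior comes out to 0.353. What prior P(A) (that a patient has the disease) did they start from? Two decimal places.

P(A) = 0.28

In odds form, posterior odds = prior odds × likelihood ratio, so prior odds = posterior odds ÷ LR.
Posterior odds = 0.353/(1−0.353) = 0.5456. LR = 0.56/0.40 = 1.4000.
Prior odds = 0.5456/1.4000 = 0.3897, so P(A) = 0.3897/(1+0.3897) ≈ 0.28.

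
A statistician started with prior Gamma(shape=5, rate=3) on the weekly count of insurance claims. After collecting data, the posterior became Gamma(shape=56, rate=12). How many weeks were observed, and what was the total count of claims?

n = 9 weeks with total 51 claims

Gamma–Poisson conjugacy: posterior shape = α + Σxᵢ, posterior rate = β + n.
Matching: Σxᵢ = 56 − 5 = 51 and n = 12 − 3 = 9.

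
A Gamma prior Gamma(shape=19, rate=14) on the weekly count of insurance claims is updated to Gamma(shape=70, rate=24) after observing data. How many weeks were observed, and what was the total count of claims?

n = 10 weeks with total 51 claims

Gamma–Poisson conjugacy: posterior shape = α + Σxᵢ, posterior rate = β + n.
Matching: Σxᵢ = 70 − 19 = 51 and n = 24 − 14 = 10.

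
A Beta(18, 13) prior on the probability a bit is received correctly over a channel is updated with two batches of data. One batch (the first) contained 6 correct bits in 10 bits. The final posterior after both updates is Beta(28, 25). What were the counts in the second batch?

4 correct bits and 8 errors

Because Beta–binomial updating is additive in the counts, the combined data contributed (α_post−α_prior, β_post−β_prior) successes and failures.
Total across both batches: 28−18=10 correct bits, 25−13=12 errors.
Subtract the first batch: 10−6=4 correct bits and 12−4=8 errors.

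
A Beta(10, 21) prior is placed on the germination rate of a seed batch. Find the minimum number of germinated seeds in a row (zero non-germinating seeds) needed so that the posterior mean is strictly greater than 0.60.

k = 22

After k germinated seeds and 0 non-germinating seeds the posterior is Beta(10+k, 21), with mean (10+k)/(10+21+k).
Set (10+k)/(31+k) > 0.60 and solve: k > (0.60·31 − 10)/(1 − 0.60) = 21.500.
The smallest integer exceeding 21.500 is 22.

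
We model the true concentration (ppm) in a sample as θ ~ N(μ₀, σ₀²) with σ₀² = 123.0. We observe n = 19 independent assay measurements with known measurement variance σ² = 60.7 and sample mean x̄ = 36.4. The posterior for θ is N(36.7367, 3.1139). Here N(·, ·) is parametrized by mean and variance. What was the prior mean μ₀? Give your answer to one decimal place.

With known observation variance, the Normal–Normal posterior has precision τ_n = τ₀ + n/σ² and mean μ_n = (τ₀μ₀ + (n/σ²)x̄)/τ_n.
Here τ₀ = 1/123.0 = 0.008130 and τ_data = 19/60.7 = 0.313015, so τ_n = 0.321145.
Rearranging for μ₀: μ₀ = (μ_n·τ_n − τ_data·x̄)/τ₀ = (36.7367·0.321145 − 0.313015·36.4) / 0.008130 = 0.404062/0.008130 ≈ 49.7.

μ₀ = 49.7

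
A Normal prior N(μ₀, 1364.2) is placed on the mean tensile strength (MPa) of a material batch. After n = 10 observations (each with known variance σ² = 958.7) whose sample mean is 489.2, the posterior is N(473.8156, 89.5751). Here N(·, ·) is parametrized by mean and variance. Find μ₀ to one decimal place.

With known observation variance, the Normal–Normal posterior has precision τ_n = τ₀ + n/σ² and mean μ_n = (τ₀μ₀ + (n/σ²)x̄)/τ_n.
Here τ₀ = 1/1364.2 = 0.000733 and τ_data = 10/958.7 = 0.010431, so τ_n = 0.011164.
Rearranging for μ₀: μ₀ = (μ_n·τ_n − τ_data·x̄)/τ₀ = (473.8156·0.011164 − 0.010431·489.2) / 0.000733 = 0.186832/0.000733 ≈ 254.9.

μ₀ = 254.9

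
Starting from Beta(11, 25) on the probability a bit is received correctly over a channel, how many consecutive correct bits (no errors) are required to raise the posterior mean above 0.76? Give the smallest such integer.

k = 69

After k correct bits and 0 errors the posterior is Beta(11+k, 25), with mean (11+k)/(11+25+k).
Set (11+k)/(36+k) > 0.76 and solve: k > (0.76·36 − 11)/(1 − 0.76) = 68.167.
The smallest integer exceeding 68.167 is 69.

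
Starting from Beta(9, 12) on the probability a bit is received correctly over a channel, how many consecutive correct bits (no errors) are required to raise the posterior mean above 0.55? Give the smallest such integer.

After k correct bits and 0 errors the posterior is Beta(9+k, 12), with mean (9+k)/(9+12+k).
Set (9+k)/(21+k) > 0.55 and solve: k > (0.55·21 − 9)/(1 − 0.55) = 5.667.
The smallest integer exceeding 5.667 is 6, and checking k=6: (15)/(27) = 0.5556 > 0.55.

k = 6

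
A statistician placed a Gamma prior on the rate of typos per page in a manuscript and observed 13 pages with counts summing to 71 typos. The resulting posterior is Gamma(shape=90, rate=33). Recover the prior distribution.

Gamma(shape=19, rate=20)

Gamma–Poisson conjugacy: posterior shape = α + Σxᵢ, posterior rate = β + n.
So α = 90 − 71 = 19 and β = 33 − 13 = 20.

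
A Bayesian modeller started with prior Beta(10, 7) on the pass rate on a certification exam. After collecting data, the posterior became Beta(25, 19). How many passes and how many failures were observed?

A Beta(a, b) prior with s successes and f failures in binomial data gives a Beta(a+s, b+f) posterior.
So s = 25 − 10 = 15 and f = 19 − 7 = 12.

15 passes and 12 failures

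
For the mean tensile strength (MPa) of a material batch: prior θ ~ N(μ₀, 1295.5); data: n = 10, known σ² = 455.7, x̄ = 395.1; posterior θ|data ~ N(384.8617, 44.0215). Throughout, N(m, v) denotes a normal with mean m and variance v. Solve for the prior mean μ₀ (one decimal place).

μ₀ = 93.8

The posterior mean is a precision-weighted average: μ_n = (τ₀μ₀ + τ_data·x̄)/(τ₀+τ_data), with τ₀=1/σ₀² and τ_data=n/σ².
Here τ₀ = 1/1295.5 = 0.000772 and τ_data = 10/455.7 = 0.021944, so τ_n = 0.022716.
Rearranging for μ₀: μ₀ = (μ_n·τ_n − τ_data·x̄)/τ₀ = (384.8617·0.022716 − 0.021944·395.1) / 0.000772 = 0.072444/0.000772 ≈ 93.8.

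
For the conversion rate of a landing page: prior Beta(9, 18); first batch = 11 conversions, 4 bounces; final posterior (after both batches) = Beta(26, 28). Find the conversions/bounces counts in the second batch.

6 conversions and 6 bounces

Sequential conjugate updates are equivalent to a single update on the pooled data, so total successes = posterior α − prior α and total failures = posterior β − prior β.
Total across both batches: 26−9=17 conversions, 28−18=10 bounces.
Subtract the first batch: 17−11=6 conversions and 10−4=6 bounces.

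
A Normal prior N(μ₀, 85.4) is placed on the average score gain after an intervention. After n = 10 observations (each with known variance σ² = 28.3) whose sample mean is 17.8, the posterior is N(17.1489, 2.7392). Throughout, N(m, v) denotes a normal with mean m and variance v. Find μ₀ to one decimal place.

The posterior mean is a precision-weighted average: μ_n = (τ₀μ₀ + τ_data·x̄)/(τ₀+τ_data), with τ₀=1/σ₀² and τ_data=n/σ².
Here τ₀ = 1/85.4 = 0.011710 and τ_data = 10/28.3 = 0.353357, so τ_n = 0.365067.
Rearranging for μ₀: μ₀ = (μ_n·τ_n − τ_data·x̄)/τ₀ = (17.1489·0.365067 − 0.353357·17.8) / 0.011710 = -0.029257/0.011710 ≈ -2.5.

μ₀ = -2.5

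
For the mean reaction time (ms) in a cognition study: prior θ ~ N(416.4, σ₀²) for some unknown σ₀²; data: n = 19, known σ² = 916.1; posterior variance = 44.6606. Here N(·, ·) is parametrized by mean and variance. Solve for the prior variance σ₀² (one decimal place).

σ₀² = 605.7

For the Normal–Normal model with known σ², precisions add: τ_n = τ₀ + n/σ².
So 1/σ₀² = 1/44.6606 − 19/916.1 = 0.022391 − 0.020740 = 0.001651.
Hence σ₀² = 1/0.001651 ≈ 605.7.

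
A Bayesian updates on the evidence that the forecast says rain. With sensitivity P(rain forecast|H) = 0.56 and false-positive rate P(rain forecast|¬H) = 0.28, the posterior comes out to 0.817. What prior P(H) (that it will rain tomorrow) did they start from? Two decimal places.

P(H) = 0.69

In odds form, posterior odds = prior odds × likelihood ratio, so prior odds = posterior odds ÷ LR.
Posterior odds = 0.817/(1−0.817) = 4.4645. LR = 0.56/0.28 = 2.0000.
Prior odds = 4.4645/2.0000 = 2.2323, so P(H) = 2.2323/(1+2.2323) ≈ 0.69.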